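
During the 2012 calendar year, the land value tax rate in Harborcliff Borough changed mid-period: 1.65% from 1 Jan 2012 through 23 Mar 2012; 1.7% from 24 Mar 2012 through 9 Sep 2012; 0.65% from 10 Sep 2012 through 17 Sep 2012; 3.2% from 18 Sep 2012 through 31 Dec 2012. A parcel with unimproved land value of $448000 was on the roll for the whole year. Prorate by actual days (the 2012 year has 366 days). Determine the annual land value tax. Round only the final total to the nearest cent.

$9390.25

1 Jan – 23 Mar 2012: 83 days at 1.65% → $448000 × 1.65% × 83/366 = $1676.3279
24 Mar – 9 Sep 2012: 170 days at 1.7% → $448000 × 1.7% × 170/366 = $3537.4863
10 Sep – 17 Sep 2012: 8 days at 0.65% → $448000 × 0.65% × 8/366 = $63.6503
18 Sep – 31 Dec 2012: 105 days at 3.2% → $448000 × 3.2% × 105/366 = $4112.7869
Total = $9390.2514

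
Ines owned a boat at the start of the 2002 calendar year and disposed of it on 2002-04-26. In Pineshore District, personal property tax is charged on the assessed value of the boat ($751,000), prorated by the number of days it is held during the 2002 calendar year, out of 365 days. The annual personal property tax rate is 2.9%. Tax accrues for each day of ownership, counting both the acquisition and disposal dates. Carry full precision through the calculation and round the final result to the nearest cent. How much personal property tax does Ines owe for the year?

$6,921.55

Days held (2002-01-01 to 2002-04-26): 116 out of 365
Tax = $751,000 × 2.9% × 116/365 = $6,921.5452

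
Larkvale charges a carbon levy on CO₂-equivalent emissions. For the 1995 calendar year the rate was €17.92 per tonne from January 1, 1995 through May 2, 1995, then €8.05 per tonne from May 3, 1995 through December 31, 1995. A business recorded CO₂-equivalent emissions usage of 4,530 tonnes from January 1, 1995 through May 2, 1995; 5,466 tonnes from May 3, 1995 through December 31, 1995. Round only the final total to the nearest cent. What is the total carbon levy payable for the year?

€125,178.90

January 1 – May 2, 1995: 4,530 tonnes at €17.92/tonne → €81,177.60
May 3 – December 31, 1995: 5,466 tonnes at €8.05/tonne → €44,001.30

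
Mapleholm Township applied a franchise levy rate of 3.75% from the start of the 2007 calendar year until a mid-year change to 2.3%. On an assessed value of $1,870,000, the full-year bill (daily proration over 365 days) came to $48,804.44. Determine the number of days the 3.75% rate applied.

78 days

Let d = days at the first rate; then 365 − d days at the second rate.
$1,870,000 × [3.75%·d + 2.3%·(365−d)] / 365 = $48,804.44
Solving gives d = 78, so the new rate took effect on March 20, 2007.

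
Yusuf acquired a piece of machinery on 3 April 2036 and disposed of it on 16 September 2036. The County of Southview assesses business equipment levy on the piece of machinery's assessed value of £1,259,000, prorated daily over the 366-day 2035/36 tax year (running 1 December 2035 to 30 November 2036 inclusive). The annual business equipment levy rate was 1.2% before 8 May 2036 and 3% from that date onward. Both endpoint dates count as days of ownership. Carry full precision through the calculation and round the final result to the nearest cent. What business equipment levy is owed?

£15,066.72

3 April – 7 May 2036: 35 days at 1.2% → £1,259,000 × 1.2% × 35/366 = £1,444.7541
8 May – 16 September 2036: 132 days at 3% → £1,259,000 × 3% × 132/366 = £13,621.9672
Total = £15,066.7213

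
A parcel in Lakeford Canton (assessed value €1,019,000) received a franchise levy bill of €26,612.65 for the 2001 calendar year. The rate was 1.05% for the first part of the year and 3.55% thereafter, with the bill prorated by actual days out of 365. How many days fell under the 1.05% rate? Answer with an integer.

Let d = days at the first rate; then 365 − d days at the second rate.
€1,019,000 × [1.05%·d + 3.55%·(365−d)] / 365 = €26,612.65
Solving gives d = 137, so the new rate took effect on May 18, 2001.

137 days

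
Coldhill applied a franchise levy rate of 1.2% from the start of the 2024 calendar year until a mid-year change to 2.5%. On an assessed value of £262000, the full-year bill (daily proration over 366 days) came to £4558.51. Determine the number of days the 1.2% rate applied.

214 days

Let d = days at the first rate; then 366 − d days at the second rate.
£262000 × [1.2%·d + 2.5%·(366−d)] / 366 = £4558.51
Solving gives d = 214, so the new rate took effect on August 2, 2024.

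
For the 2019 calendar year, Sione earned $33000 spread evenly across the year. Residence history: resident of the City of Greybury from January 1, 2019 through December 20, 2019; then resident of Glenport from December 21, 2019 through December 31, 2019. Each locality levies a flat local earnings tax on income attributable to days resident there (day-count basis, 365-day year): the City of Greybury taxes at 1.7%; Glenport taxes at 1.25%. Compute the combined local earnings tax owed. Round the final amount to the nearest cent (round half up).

The City of Greybury, January 1 – December 20, 2019: 354 days → $33000 × 1.7% × 354/365 = $544.0932
Glenport, December 21 – December 31, 2019: 11 days → $33000 × 1.25% × 11/365 = $12.4315
Total = $556.5247

$556.52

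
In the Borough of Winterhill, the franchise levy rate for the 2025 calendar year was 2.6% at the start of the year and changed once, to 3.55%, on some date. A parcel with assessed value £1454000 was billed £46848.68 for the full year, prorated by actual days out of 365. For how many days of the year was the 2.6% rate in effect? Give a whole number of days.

126 days

Let d = days at the first rate; then 365 − d days at the second rate.
£1454000 × [2.6%·d + 3.55%·(365−d)] / 365 = £46848.68
Solving gives d = 126, so the new rate took effect on 7 May 2025.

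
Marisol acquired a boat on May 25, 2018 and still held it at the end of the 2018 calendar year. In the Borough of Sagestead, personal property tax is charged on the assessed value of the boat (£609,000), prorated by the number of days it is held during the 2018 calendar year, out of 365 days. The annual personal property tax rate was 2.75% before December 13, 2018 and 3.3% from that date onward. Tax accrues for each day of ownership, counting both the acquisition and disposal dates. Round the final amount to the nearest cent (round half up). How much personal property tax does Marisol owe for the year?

£10,314.62

May 25 – December 12, 2018: 202 days at 2.75% → £609,000 × 2.75% × 202/365 = £9,268.4795
December 13 – December 31, 2018: 19 days at 3.3% → £609,000 × 3.3% × 19/365 = £1,046.1452
Total = £10,314.6247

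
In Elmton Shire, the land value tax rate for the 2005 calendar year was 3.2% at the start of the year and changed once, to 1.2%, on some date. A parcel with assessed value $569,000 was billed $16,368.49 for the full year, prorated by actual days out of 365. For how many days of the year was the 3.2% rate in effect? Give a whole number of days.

306 days

Let d = days at the first rate; then 365 − d days at the second rate.
$569,000 × [3.2%·d + 1.2%·(365−d)] / 365 = $16,368.49
Solving gives d = 306, so the new rate took effect on November 3, 2005.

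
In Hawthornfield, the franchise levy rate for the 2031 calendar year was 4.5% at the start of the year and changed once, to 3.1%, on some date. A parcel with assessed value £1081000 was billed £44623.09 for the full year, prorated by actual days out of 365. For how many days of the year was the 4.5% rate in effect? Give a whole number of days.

Let d = days at the first rate; then 365 − d days at the second rate.
£1081000 × [4.5%·d + 3.1%·(365−d)] / 365 = £44623.09
Solving gives d = 268, so the new rate took effect on September 26, 2031.

268 days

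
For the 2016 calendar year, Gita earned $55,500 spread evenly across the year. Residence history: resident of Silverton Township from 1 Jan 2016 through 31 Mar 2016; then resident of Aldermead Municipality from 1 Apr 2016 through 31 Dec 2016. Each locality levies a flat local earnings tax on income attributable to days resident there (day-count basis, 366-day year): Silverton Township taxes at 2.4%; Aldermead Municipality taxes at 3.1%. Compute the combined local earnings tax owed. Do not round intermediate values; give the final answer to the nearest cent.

$1,623.91

Silverton Township, 1 Jan – 31 Mar 2016: 91 days → $55,500 × 2.4% × 91/366 = $331.1803
Aldermead Municipality, 1 Apr – 31 Dec 2016: 275 days → $55,500 × 3.1% × 275/366 = $1,292.7254
Total = $1,623.9057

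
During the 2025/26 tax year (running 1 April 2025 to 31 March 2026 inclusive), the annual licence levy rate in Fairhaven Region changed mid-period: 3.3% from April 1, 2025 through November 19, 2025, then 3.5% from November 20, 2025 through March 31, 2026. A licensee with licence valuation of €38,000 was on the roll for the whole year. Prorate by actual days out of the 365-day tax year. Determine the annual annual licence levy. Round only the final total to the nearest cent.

€1,281.48

April 1 – November 19, 2025: 233 days at 3.3% → €38,000 × 3.3% × 233/365 = €800.4986
November 20, 2025 – March 31, 2026: 132 days at 3.5% → €38,000 × 3.5% × 132/365 = €480.9863
Total = €1,281.4849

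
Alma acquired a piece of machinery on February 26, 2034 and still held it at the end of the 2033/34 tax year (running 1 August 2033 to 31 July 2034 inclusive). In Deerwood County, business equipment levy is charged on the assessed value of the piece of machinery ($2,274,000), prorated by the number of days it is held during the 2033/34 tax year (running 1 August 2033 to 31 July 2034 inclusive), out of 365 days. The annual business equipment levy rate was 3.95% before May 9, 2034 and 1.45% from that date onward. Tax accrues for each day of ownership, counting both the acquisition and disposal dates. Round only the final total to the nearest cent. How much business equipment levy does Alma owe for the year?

February 26 – May 8, 2034: 72 days at 3.95% → $2,274,000 × 3.95% × 72/365 = $17,718.5096
May 9 – July 31, 2034: 84 days at 1.45% → $2,274,000 × 1.45% × 84/365 = $7,588.3068
Total = $25,306.8164

$25,306.82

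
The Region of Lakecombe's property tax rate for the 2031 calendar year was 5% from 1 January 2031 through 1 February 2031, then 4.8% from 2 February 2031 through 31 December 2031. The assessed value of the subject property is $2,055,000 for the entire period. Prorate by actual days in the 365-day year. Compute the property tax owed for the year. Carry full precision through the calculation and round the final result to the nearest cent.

$99,000.33

1 January – 1 February 2031: 32 days at 5% → $2,055,000 × 5% × 32/365 = $9,008.2192
2 February – 31 December 2031: 333 days at 4.8% → $2,055,000 × 4.8% × 333/365 = $89,992.1096
Total = $99,000.3288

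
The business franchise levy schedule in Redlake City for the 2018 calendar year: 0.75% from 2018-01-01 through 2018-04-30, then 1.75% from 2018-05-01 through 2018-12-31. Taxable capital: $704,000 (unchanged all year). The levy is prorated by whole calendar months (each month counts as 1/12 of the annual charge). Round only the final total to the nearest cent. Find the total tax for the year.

$9,973.33

2018-01-01 to 2018-04-30: 4 months at 0.75% → $704,000 × 0.75% × 4/12 = $1,760.0000
2018-05-01 to 2018-12-31: 8 months at 1.75% → $704,000 × 1.75% × 8/12 = $8,213.3333
Total = $9,973.3333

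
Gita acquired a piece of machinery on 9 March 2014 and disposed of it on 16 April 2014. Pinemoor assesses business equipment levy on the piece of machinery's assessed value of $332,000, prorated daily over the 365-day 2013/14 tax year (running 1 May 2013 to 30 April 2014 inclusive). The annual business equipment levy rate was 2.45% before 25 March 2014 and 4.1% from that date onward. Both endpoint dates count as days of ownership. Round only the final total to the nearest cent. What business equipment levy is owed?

$1,214.30

9 March – 24 March 2014: 16 days at 2.45% → $332,000 × 2.45% × 16/365 = $356.5589
25 March – 16 April 2014: 23 days at 4.1% → $332,000 × 4.1% × 23/365 = $857.7425
Total = $1,214.3014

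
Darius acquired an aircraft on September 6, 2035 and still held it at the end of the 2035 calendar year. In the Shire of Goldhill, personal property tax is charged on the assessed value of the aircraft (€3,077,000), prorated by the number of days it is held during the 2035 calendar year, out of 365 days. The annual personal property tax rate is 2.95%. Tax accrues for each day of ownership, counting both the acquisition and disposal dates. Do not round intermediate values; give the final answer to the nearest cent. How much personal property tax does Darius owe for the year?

Days held (September 6 – December 31, 2035): 117 out of 365
Tax = €3,077,000 × 2.95% × 117/365 = €29,096.6178

€29,096.62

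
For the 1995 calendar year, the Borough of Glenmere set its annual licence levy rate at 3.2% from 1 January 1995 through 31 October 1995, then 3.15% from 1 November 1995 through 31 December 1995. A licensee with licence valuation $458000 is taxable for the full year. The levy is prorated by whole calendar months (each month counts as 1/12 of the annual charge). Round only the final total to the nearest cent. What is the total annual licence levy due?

1 January – 31 October 1995: 10 months at 3.2% → $458000 × 3.2% × 10/12 = $12213.3333
1 November – 31 December 1995: 2 months at 3.15% → $458000 × 3.15% × 2/12 = $2404.5000
Total = $14617.8333

$14617.83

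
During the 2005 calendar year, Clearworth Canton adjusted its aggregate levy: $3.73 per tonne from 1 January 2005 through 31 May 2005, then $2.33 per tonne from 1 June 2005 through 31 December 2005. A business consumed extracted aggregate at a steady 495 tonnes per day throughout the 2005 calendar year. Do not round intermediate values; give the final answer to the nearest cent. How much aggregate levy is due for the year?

$525615.75

1 January – 31 May 2005: 151 days × 495 tonnes/day = 74,745 tonnes at $3.73/tonne → $278798.85
1 June – 31 December 2005: 214 days × 495 tonnes/day = 105,930 tonnes at $2.33/tonne → $246816.90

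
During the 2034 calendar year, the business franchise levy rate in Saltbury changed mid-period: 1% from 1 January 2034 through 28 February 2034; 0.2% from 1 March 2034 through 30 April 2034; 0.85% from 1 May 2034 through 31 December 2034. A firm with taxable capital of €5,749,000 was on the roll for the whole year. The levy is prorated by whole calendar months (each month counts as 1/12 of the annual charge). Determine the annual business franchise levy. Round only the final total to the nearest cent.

€44,075.67

1 January – 28 February 2034: 2 months at 1% → €5,749,000 × 1% × 2/12 = €9,581.6667
1 March – 30 April 2034: 2 months at 0.2% → €5,749,000 × 0.2% × 2/12 = €1,916.3333
1 May – 31 December 2034: 8 months at 0.85% → €5,749,000 × 0.85% × 8/12 = €32,577.6667
Total = €44,075.6667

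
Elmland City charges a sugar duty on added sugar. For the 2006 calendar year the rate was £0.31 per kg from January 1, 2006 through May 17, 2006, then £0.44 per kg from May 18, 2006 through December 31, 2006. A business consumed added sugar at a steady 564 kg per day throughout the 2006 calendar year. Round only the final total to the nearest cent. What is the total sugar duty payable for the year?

£80,533.56

January 1 – May 17, 2006: 137 days × 564 kg/day = 77,268 kg at £0.31/kg → £23,953.08
May 18 – December 31, 2006: 228 days × 564 kg/day = 128,592 kg at £0.44/kg → £56,580.48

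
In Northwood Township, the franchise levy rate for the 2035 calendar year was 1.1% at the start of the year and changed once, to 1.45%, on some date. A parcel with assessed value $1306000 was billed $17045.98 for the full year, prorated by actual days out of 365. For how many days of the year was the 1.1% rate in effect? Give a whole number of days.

151 days

Let d = days at the first rate; then 365 − d days at the second rate.
$1306000 × [1.1%·d + 1.45%·(365−d)] / 365 = $17045.98
Solving gives d = 151, so the new rate took effect on 1 June 2035.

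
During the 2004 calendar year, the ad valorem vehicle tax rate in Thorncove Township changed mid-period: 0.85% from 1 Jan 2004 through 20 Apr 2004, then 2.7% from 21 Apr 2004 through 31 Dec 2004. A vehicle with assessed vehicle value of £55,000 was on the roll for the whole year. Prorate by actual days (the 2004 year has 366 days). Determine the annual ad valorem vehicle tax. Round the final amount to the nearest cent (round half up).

£1,176.41

1 Jan – 20 Apr 2004: 111 days at 0.85% → £55,000 × 0.85% × 111/366 = £141.7828
21 Apr – 31 Dec 2004: 255 days at 2.7% → £55,000 × 2.7% × 255/366 = £1,034.6311
Total = £1,176.4139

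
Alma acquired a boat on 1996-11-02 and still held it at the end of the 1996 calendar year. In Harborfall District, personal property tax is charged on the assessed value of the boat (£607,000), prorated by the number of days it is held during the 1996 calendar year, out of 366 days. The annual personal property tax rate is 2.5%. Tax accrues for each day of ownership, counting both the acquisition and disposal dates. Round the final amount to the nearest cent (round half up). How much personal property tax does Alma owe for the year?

£2,487.70

Days held (1996-11-02 to 1996-12-31): 60 out of 366
Tax = £607,000 × 2.5% × 60/366 = £2,487.7049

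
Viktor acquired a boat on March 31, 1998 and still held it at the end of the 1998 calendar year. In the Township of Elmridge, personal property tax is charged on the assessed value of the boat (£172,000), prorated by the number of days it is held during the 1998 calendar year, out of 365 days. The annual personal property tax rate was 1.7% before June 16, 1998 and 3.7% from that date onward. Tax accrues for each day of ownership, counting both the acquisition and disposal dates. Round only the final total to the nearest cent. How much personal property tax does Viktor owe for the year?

March 31 – June 15, 1998: 77 days at 1.7% → £172,000 × 1.7% × 77/365 = £616.8438
June 16 – December 31, 1998: 199 days at 3.7% → £172,000 × 3.7% × 199/365 = £3,469.6877
Total = £4,086.5315

£4,086.53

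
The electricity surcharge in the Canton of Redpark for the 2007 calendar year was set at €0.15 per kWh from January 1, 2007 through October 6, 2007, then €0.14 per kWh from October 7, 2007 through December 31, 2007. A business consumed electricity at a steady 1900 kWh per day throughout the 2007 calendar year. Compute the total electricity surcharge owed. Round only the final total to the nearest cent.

€102391.00

January 1 – October 6, 2007: 279 days × 1900 kWh/day = 530,100 kWh at €0.15/kWh → €79515.00
October 7 – December 31, 2007: 86 days × 1900 kWh/day = 163,400 kWh at €0.14/kWh → €22876.00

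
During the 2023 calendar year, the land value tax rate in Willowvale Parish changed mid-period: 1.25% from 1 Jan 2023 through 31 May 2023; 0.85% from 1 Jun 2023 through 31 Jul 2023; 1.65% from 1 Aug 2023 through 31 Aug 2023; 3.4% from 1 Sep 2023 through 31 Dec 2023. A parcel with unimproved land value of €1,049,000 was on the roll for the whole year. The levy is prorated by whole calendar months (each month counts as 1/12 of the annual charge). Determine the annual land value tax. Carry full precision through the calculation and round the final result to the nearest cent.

€20,280.67

1 Jan – 31 May 2023: 5 months at 1.25% → €1,049,000 × 1.25% × 5/12 = €5,463.5417
1 Jun – 31 Jul 2023: 2 months at 0.85% → €1,049,000 × 0.85% × 2/12 = €1,486.0833
1 Aug – 31 Aug 2023: 1 month at 1.65% → €1,049,000 × 1.65% × 1/12 = €1,442.3750
1 Sep – 31 Dec 2023: 4 months at 3.4% → €1,049,000 × 3.4% × 4/12 = €11,888.6667
Total = €20,280.6667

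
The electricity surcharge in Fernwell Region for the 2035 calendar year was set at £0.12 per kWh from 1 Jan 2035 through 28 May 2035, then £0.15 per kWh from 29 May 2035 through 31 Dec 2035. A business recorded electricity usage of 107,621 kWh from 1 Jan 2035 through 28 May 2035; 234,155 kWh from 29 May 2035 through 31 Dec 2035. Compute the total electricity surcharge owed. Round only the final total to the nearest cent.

£48,037.77

1 Jan – 28 May 2035: 107,621 kWh at £0.12/kWh → £12,914.52
29 May – 31 Dec 2035: 234,155 kWh at £0.15/kWh → £35,123.25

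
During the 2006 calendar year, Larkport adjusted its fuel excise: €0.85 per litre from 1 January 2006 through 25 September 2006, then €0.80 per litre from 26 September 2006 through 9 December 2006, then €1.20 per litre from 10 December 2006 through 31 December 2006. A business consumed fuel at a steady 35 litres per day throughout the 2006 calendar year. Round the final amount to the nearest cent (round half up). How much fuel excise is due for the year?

1 January – 25 September 2006: 268 days × 35 litres/day = 9,380 litres at €0.85/litre → €7,973.00
26 September – 9 December 2006: 75 days × 35 litres/day = 2,625 litres at €0.80/litre → €2,100.00
10 December – 31 December 2006: 22 days × 35 litres/day = 770 litres at €1.20/litre → €924.00

€10,997.00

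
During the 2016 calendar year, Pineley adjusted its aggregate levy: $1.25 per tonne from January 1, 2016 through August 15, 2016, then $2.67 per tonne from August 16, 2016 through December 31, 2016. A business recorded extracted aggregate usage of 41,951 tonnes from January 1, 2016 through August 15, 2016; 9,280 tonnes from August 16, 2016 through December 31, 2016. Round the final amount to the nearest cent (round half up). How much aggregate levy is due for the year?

January 1 – August 15, 2016: 41,951 tonnes at $1.25/tonne → $52,438.75
August 16 – December 31, 2016: 9,280 tonnes at $2.67/tonne → $24,777.60

$77,216.35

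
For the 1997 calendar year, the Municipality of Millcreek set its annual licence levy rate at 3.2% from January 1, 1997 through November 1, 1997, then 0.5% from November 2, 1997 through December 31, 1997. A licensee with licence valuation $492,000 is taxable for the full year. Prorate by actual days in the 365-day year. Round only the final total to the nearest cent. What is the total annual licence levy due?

January 1 – November 1, 1997: 305 days at 3.2% → $492,000 × 3.2% × 305/365 = $13,155.9452
November 2 – December 31, 1997: 60 days at 0.5% → $492,000 × 0.5% × 60/365 = $404.3836
Total = $13,560.3288

$13,560.33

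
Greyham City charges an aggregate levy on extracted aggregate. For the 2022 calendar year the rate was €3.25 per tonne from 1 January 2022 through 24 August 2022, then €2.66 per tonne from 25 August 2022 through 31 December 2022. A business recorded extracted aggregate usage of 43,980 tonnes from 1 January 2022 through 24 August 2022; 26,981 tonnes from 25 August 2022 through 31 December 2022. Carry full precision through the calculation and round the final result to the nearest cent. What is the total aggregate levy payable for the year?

€214,704.46

1 January – 24 August 2022: 43,980 tonnes at €3.25/tonne → €142,935.00
25 August – 31 December 2022: 26,981 tonnes at €2.66/tonne → €71,769.46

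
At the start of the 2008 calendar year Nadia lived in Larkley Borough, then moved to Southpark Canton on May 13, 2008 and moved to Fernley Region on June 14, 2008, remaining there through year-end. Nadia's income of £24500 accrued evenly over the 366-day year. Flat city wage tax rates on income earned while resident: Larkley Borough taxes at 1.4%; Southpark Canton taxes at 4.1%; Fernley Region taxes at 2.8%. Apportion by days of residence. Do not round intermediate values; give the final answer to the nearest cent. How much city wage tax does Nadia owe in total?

Larkley Borough, January 1 – May 12, 2008: 133 days → £24500 × 1.4% × 133/366 = £124.6421
Southpark Canton, May 13 – June 13, 2008: 32 days → £24500 × 4.1% × 32/366 = £87.8251
Fernley Region, June 14 – December 31, 2008: 201 days → £24500 × 2.8% × 201/366 = £376.7377
Total = £589.2049

£589.20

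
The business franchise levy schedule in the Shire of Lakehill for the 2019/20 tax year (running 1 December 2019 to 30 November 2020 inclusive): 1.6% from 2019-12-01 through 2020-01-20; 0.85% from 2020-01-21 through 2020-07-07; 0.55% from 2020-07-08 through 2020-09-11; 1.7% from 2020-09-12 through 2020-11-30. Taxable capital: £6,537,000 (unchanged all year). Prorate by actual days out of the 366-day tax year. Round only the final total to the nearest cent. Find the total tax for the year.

2019-12-01 to 2020-01-20: 51 days at 1.6% → £6,537,000 × 1.6% × 51/366 = £14,574.2951
2020-01-21 to 2020-07-07: 169 days at 0.85% → £6,537,000 × 0.85% × 169/366 = £25,656.8320
2020-07-08 to 2020-09-11: 66 days at 0.55% → £6,537,000 × 0.55% × 66/366 = £6,483.4180
2020-09-12 to 2020-11-30: 80 days at 1.7% → £6,537,000 × 1.7% × 80/366 = £24,290.4918
Total = £71,005.0369

£71,005.04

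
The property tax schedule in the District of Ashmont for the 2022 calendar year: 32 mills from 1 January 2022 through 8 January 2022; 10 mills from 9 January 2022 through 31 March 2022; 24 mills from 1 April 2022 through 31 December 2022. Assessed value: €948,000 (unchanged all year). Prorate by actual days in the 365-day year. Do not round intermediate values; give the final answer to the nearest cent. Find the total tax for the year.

1 January – 8 January 2022: 8 days at 32 mills → €948,000 × 3.2% × 8/365 = €664.8986
9 January – 31 March 2022: 82 days at 10 mills → €948,000 × 1% × 82/365 = €2,129.7534
1 April – 31 December 2022: 275 days at 24 mills → €948,000 × 2.4% × 275/365 = €17,141.9178
Total = €19,936.5699

€19,936.57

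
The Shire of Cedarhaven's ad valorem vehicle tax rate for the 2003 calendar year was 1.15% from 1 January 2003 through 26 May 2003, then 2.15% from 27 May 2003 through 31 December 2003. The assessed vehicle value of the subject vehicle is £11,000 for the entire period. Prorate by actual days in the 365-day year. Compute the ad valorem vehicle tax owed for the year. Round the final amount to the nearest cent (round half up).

£192.50

1 January – 26 May 2003: 146 days at 1.15% → £11,000 × 1.15% × 146/365 = £50.6000
27 May – 31 December 2003: 219 days at 2.15% → £11,000 × 2.15% × 219/365 = £141.9000
Total = £192.5000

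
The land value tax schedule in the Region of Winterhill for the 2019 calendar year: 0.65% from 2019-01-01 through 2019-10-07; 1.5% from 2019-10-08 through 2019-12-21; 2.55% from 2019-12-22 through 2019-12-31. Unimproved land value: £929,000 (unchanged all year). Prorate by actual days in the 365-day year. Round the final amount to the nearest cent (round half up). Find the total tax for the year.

2019-01-01 to 2019-10-07: 280 days at 0.65% → £929,000 × 0.65% × 280/365 = £4,632.2740
2019-10-08 to 2019-12-21: 75 days at 1.5% → £929,000 × 1.5% × 75/365 = £2,863.3562
2019-12-22 to 2019-12-31: 10 days at 2.55% → £929,000 × 2.55% × 10/365 = £649.0274
Total = £8,144.6575

£8,144.66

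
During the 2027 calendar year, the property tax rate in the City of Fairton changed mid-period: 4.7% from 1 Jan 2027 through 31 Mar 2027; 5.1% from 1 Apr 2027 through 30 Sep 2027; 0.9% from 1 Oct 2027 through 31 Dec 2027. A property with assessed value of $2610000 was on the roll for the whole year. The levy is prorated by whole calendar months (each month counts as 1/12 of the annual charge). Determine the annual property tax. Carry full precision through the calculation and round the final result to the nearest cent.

$103095.00

1 Jan – 31 Mar 2027: 3 months at 4.7% → $2610000 × 4.7% × 3/12 = $30667.5000
1 Apr – 30 Sep 2027: 6 months at 5.1% → $2610000 × 5.1% × 6/12 = $66555.0000
1 Oct – 31 Dec 2027: 3 months at 0.9% → $2610000 × 0.9% × 3/12 = $5872.5000
Total = $103095.0000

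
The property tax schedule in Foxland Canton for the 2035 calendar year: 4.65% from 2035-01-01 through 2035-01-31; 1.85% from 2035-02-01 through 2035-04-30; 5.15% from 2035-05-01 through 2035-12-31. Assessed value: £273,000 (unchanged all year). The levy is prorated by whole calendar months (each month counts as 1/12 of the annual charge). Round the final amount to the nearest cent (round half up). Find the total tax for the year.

2035-01-01 to 2035-01-31: 1 month at 4.65% → £273,000 × 4.65% × 1/12 = £1,057.8750
2035-02-01 to 2035-04-30: 3 months at 1.85% → £273,000 × 1.85% × 3/12 = £1,262.6250
2035-05-01 to 2035-12-31: 8 months at 5.15% → £273,000 × 5.15% × 8/12 = £9,373.0000
Total = £11,693.5000

£11,693.50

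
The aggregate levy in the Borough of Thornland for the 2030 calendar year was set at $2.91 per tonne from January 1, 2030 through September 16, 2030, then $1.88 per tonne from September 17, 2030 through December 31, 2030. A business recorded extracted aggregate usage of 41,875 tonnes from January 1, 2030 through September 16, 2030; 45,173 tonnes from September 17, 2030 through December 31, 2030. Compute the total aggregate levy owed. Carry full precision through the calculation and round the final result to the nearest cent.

$206,781.49

January 1 – September 16, 2030: 41,875 tonnes at $2.91/tonne → $121,856.25
September 17 – December 31, 2030: 45,173 tonnes at $1.88/tonne → $84,925.24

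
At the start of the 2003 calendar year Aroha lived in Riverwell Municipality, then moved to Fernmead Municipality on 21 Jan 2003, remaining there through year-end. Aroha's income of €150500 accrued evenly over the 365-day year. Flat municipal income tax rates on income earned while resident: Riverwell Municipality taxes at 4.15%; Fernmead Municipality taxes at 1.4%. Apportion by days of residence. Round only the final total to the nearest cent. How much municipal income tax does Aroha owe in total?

Riverwell Municipality, 1 Jan – 20 Jan 2003: 20 days → €150500 × 4.15% × 20/365 = €342.2329
Fernmead Municipality, 21 Jan – 31 Dec 2003: 345 days → €150500 × 1.4% × 345/365 = €1991.5479
Total = €2333.7808

€2333.78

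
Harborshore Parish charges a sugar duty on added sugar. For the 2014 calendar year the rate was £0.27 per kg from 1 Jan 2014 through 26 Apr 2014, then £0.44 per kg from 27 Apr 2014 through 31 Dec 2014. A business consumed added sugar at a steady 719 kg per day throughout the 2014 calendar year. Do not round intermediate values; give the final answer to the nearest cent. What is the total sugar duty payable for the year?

£101,292.72

1 Jan – 26 Apr 2014: 116 days × 719 kg/day = 83,404 kg at £0.27/kg → £22,519.08
27 Apr – 31 Dec 2014: 249 days × 719 kg/day = 179,031 kg at £0.44/kg → £78,773.64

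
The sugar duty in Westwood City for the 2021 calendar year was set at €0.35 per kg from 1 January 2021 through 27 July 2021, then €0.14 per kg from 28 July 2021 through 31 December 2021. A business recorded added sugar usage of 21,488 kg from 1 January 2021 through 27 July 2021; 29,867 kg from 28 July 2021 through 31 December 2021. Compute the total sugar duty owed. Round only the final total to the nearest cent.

1 January – 27 July 2021: 21,488 kg at €0.35/kg → €7,520.80
28 July – 31 December 2021: 29,867 kg at €0.14/kg → €4,181.38

€11,702.18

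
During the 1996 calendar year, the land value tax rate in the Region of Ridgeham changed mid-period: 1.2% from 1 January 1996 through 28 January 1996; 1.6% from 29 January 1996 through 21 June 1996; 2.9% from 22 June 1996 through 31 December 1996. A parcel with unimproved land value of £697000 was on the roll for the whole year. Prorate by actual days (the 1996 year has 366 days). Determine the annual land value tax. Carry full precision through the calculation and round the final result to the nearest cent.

1 January – 28 January 1996: 28 days at 1.2% → £697000 × 1.2% × 28/366 = £639.8689
29 January – 21 June 1996: 145 days at 1.6% → £697000 × 1.6% × 145/366 = £4418.1421
22 June – 31 December 1996: 193 days at 2.9% → £697000 × 2.9% × 193/366 = £10658.7678
Total = £15716.7787

£15716.78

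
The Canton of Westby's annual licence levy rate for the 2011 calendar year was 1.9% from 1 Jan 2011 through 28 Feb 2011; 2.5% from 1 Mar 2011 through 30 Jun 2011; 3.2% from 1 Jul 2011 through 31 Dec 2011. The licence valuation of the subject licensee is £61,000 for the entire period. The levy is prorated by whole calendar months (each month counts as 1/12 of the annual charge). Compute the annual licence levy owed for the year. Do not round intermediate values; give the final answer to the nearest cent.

£1,677.50

1 Jan – 28 Feb 2011: 2 months at 1.9% → £61,000 × 1.9% × 2/12 = £193.1667
1 Mar – 30 Jun 2011: 4 months at 2.5% → £61,000 × 2.5% × 4/12 = £508.3333
1 Jul – 31 Dec 2011: 6 months at 3.2% → £61,000 × 3.2% × 6/12 = £976.0000
Total = £1,677.5000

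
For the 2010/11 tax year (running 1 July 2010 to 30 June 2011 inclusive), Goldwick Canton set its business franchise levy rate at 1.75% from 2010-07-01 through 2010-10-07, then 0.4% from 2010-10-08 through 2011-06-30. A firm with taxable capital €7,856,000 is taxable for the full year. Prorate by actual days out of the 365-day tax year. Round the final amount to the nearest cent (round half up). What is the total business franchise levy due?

€60,189.87

2010-07-01 to 2010-10-07: 99 days at 1.75% → €7,856,000 × 1.75% × 99/365 = €37,289.0959
2010-10-08 to 2011-06-30: 266 days at 0.4% → €7,856,000 × 0.4% × 266/365 = €22,900.7781
Total = €60,189.8740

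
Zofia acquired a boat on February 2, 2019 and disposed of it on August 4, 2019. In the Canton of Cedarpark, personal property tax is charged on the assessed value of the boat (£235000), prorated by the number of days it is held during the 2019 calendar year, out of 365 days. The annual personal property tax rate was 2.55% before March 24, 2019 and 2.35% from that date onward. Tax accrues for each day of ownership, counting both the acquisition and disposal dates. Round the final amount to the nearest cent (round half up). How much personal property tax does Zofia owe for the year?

February 2 – March 23, 2019: 50 days at 2.55% → £235000 × 2.55% × 50/365 = £820.8904
March 24 – August 4, 2019: 134 days at 2.35% → £235000 × 2.35% × 134/365 = £2027.4384
Total = £2848.3288

£2848.33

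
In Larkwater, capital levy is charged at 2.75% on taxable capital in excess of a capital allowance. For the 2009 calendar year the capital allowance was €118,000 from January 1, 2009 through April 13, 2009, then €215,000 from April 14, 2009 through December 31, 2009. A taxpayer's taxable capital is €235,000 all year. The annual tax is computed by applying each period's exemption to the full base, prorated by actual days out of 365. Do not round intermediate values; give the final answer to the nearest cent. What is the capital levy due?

January 1 – April 13, 2009: 103 days, exemption €118,000 → (€235,000 − €118,000) × 2.75% × 103/365 = €907.9521
April 14 – December 31, 2009: 262 days, exemption €215,000 → (€235,000 − €215,000) × 2.75% × 262/365 = €394.7945
Total = €1,302.7466

€1,302.75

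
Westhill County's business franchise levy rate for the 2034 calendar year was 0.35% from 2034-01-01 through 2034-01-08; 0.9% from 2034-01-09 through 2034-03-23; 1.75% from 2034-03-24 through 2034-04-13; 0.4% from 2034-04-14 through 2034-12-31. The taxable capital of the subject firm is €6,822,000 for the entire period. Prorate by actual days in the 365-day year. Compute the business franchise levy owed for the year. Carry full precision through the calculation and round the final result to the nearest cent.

€39,427.42

2034-01-01 to 2034-01-08: 8 days at 0.35% → €6,822,000 × 0.35% × 8/365 = €523.3315
2034-01-09 to 2034-03-23: 74 days at 0.9% → €6,822,000 × 0.9% × 74/365 = €12,447.8137
2034-03-24 to 2034-04-13: 21 days at 1.75% → €6,822,000 × 1.75% × 21/365 = €6,868.7260
2034-04-14 to 2034-12-31: 262 days at 0.4% → €6,822,000 × 0.4% × 262/365 = €19,587.5507
Total = €39,427.4219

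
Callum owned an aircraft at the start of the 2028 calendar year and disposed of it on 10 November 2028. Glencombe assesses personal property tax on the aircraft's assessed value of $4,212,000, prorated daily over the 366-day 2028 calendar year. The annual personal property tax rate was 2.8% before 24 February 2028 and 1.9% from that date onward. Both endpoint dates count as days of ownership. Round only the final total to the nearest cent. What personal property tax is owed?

$74,469.54

1 January – 23 February 2028: 54 days at 2.8% → $4,212,000 × 2.8% × 54/366 = $17,400.3934
24 February – 10 November 2028: 261 days at 1.9% → $4,212,000 × 1.9% × 261/366 = $57,069.1475
Total = $74,469.5410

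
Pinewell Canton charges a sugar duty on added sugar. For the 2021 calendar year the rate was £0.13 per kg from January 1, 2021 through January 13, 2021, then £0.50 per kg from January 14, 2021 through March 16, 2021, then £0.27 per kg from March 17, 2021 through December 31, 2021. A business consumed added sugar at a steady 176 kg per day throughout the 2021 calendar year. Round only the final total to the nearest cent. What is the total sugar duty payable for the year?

£19534.24

January 1 – January 13, 2021: 13 days × 176 kg/day = 2,288 kg at £0.13/kg → £297.44
January 14 – March 16, 2021: 62 days × 176 kg/day = 10,912 kg at £0.50/kg → £5456.00
March 17 – December 31, 2021: 290 days × 176 kg/day = 51,040 kg at £0.27/kg → £13780.80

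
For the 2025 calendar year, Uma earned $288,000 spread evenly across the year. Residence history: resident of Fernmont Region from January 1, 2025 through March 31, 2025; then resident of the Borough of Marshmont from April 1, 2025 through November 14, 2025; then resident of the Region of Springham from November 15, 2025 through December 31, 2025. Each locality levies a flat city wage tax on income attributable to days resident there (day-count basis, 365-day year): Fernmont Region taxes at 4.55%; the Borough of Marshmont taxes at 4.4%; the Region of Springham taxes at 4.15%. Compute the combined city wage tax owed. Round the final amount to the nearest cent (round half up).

Fernmont Region, January 1 – March 31, 2025: 90 days → $288,000 × 4.55% × 90/365 = $3,231.1233
The Borough of Marshmont, April 1 – November 14, 2025: 228 days → $288,000 × 4.4% × 228/365 = $7,915.6603
The Region of Springham, November 15 – December 31, 2025: 47 days → $288,000 × 4.15% × 47/365 = $1,539.0247
Total = $12,685.8082

$12,685.81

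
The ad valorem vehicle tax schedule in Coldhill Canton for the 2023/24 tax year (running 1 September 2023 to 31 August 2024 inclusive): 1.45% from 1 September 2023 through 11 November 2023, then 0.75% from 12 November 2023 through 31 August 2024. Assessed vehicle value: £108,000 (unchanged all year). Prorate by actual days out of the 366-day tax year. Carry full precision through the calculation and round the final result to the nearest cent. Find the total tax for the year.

1 September – 11 November 2023: 72 days at 1.45% → £108,000 × 1.45% × 72/366 = £308.0656
12 November 2023 – 31 August 2024: 294 days at 0.75% → £108,000 × 0.75% × 294/366 = £650.6557
Total = £958.7213

£958.72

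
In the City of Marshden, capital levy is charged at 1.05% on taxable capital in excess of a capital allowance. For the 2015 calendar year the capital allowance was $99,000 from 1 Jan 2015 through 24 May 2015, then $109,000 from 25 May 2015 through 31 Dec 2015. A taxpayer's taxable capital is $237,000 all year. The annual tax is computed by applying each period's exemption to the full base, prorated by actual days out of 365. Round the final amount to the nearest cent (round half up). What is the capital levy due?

1 Jan – 24 May 2015: 144 days, exemption $99,000 → ($237,000 − $99,000) × 1.05% × 144/365 = $571.6603
25 May – 31 Dec 2015: 221 days, exemption $109,000 → ($237,000 − $109,000) × 1.05% × 221/365 = $813.7644
Total = $1,385.4247

$1,385.42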